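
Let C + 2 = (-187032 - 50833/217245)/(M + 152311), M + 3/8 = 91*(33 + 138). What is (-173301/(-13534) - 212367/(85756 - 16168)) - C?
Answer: 65473974343419760067/5088430396471058980 ≈ 12.867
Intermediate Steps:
M = 124485/8 (M = -3/8 + 91*(33 + 138) = -3/8 + 91*171 = -3/8 + 15561 = 124485/8 ≈ 15561.)
C = -908562880154/291754169385 (C = -2 + (-187032 - 50833/217245)/(124485/8 + 152311) = -2 + (-187032 - 50833*1/217245)/(1342973/8) = -2 + (-187032 - 50833/217245)*(8/1342973) = -2 - 40631817673/217245*8/1342973 = -2 - 325054541384/291754169385 = -908562880154/291754169385 ≈ -3.1141)
(-173301/(-13534) - 212367/(85756 - 16168)) - C = (-173301/(-13534) - 212367/(85756 - 16168)) - 1*(-908562880154/291754169385) = (-173301*(-1/13534) - 212367/69588) + 908562880154/291754169385 = (173301/13534 - 212367*1/69588) + 908562880154/291754169385 = (173301/13534 - 70789/23196) + 908562880154/291754169385 = 1530915835/156967332 + 908562880154/291754169385 = 65473974343419760067/5088430396471058980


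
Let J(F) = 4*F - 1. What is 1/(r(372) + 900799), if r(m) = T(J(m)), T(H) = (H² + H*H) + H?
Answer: 1/5324624 ≈ 1.8781e-7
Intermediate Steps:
J(F) = -1 + 4*F
T(H) = H + 2*H² (T(H) = (H² + H²) + H = 2*H² + H = H + 2*H²)
r(m) = (-1 + 4*m)*(-1 + 8*m) (r(m) = (-1 + 4*m)*(1 + 2*(-1 + 4*m)) = (-1 + 4*m)*(1 + (-2 + 8*m)) = (-1 + 4*m)*(-1 + 8*m))
1/(r(372) + 900799) = 1/((-1 + 4*372)*(-1 + 8*372) + 900799) = 1/((-1 + 1488)*(-1 + 2976) + 900799) = 1/(1487*2975 + 900799) = 1/(4423825 + 900799) = 1/5324624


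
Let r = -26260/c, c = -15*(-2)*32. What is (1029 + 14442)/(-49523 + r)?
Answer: -742608/2378417 ≈ -0.31223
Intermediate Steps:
c = 960 (c = 30*32 = 960)
r = -1313/48 (r = -26260/960 = -26260*1/960 = -1313/48 ≈ -27.354)
(1029 + 14442)/(-49523 + r) = (1029 + 14442)/(-49523 - 1313/48) = 15471/(-2378417/48) = 15471*(-48/2378417) = -742608/2378417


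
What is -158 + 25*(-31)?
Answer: -933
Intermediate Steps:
-158 + 25*(-31) = -158 - 775 = -933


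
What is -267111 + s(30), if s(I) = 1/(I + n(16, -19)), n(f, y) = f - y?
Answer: -17362214/65 ≈ -2.6711e+5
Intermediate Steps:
s(I) = 1/(35 + I) (s(I) = 1/(I + (16 - 1*(-19))) = 1/(I + (16 + 19)) = 1/(I + 35) = 1/(35 + I))
-267111 + s(30) = -267111 + 1/(35 + 30) = -267111 + 1/65 = -17362214/65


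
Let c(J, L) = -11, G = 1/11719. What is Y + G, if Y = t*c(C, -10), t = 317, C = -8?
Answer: -40864152/11719 ≈ -3487.0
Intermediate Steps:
G = 1/11719 ≈ 8.5331e-5
Y = -3487 (Y = 317*(-11) = -3487)
Y + G = -3487 + 1/11719 = -40864152/11719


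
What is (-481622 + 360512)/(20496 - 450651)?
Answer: 734/2607 ≈ 0.28155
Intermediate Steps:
(-481622 + 360512)/(20496 - 450651) = -121110/(-430155) = -121110*(-1/430155) = 734/2607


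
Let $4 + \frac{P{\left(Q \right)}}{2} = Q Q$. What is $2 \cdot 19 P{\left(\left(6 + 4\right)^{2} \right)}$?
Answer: $759696$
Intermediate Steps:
$P{\left(Q \right)} = -8 + 2 Q^{2}$ ($P{\left(Q \right)} = -8 + 2 Q Q = -8 + 2 Q^{2}$)
$2 \cdot 19 P{\left(\left(6 + 4\right)^{2} \right)} = 2 \cdot 19 \left(-8 + 2 \left(\left(6 + 4\right)^{2}\right)^{2}\right) = 38 \left(-8 + 2 \left(10^{2}\right)^{2}\right) = 38 \left(-8 + 2 \cdot 100^{2}\right) = 38 \left(-8 + 2 \cdot 10000\right) = 38 \left(-8 + 20000\right) = 38 \cdot 19992 = 759696$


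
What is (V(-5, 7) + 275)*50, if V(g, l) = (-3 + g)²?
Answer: 16950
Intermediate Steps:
(V(-5, 7) + 275)*50 = ((-3 - 5)² + 275)*50 = ((-8)² + 275)*50 = (64 + 275)*50 = 339*50 = 16950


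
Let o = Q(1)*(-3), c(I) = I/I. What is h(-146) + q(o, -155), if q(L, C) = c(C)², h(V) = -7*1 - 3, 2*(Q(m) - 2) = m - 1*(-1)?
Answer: -9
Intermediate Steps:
Q(m) = 5/2 + m/2 (Q(m) = 2 + (m - 1*(-1))/2 = 2 + (m + 1)/2 = 2 + (1 + m)/2 = 2 + (½ + m/2) = 5/2 + m/2)
h(V) = -10 (h(V) = -7 - 3 = -10)
c(I) = 1
o = -9 (o = (5/2 + (½)*1)*(-3) = (5/2 + ½)*(-3) = 3*(-3) = -9)
q(L, C) = 1 (q(L, C) = 1² = 1)
h(-146) + q(o, -155) = -10 + 1 = -9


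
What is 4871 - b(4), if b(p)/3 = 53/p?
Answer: 19325/4 ≈ 4831.3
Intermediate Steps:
b(p) = 159/p (b(p) = 3*(53/p) = 159/p)
4871 - b(4) = 4871 - 159/4 = 19325/4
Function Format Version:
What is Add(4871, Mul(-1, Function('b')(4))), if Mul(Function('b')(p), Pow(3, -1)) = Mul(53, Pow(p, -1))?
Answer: Rational(19325, 4) ≈ 4831.3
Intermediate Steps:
Function('b')(p) = Mul(159, Pow(p, -1)) (Function('b')(p) = Mul(3, Mul(53, Pow(p, -1))) = Mul(159, Pow(p, -1)))
Add(4871, Mul(-1, Function('b')(4))) = Add(4871, Mul(-1, Mul(159, Pow(4, -1)))) = Add(4871, Mul(-1, Mul(159, Rational(1, 4)))) = Add(4871, Mul(-1, Rational(159, 4))) = Add(4871, Rational(-159, 4)) = Rational(19325, 4)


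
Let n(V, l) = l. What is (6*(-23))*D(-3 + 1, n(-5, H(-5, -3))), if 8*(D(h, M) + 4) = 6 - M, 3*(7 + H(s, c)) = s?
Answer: 299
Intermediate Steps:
H(s, c) = -7 + s/3
D(h, M) = -13/4 - M/8 (D(h, M) = -4 + (6 - M)/8 = -4 + (¾ - M/8) = -13/4 - M/8)
(6*(-23))*D(-3 + 1, n(-5, H(-5, -3))) = (6*(-23))*(-13/4 - (-7 + (⅓)*(-5))/8) = -138*(-13/4 - (-7 - 5/3)/8) = -138*(-13/4 - ⅛*(-26/3)) = -138*(-13/4 + 13/12) = -138*(-13/6) = 299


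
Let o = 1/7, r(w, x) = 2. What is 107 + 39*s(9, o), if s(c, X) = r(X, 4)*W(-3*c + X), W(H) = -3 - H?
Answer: 13775/7 ≈ 1967.9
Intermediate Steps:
o = ⅐ ≈ 0.14286
s(c, X) = -6 - 2*X + 6*c (s(c, X) = 2*(-3 - (-3*c + X)) = 2*(-3 - (X - 3*c)) = 2*(-3 + (-X + 3*c)) = 2*(-3 - X + 3*c) = -6 - 2*X + 6*c)
107 + 39*s(9, o) = 107 + 39*(-6 - 2*⅐ + 6*9) = 107 + 39*(-6 - 2/7 + 54) = 107 + 39*(334/7) = 107 + 13026/7 = 13775/7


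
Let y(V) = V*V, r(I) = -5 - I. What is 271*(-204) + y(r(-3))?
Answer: -55280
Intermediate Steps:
y(V) = V²
271*(-204) + y(r(-3)) = 271*(-204) + (-5 - 1*(-3))² = -55284 + (-5 + 3)² = -55284 + (-2)² = -55284 + 4 = -55280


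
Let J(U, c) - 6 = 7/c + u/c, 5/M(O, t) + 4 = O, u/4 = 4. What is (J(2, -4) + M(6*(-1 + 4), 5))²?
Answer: 289/784 ≈ 0.36862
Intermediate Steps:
u = 16 (u = 4*4 = 16)
M(O, t) = 5/(-4 + O)
J(U, c) = 6 + 23/c (J(U, c) = 6 + (7/c + 16/c) = 6 + 23/c)
(J(2, -4) + M(6*(-1 + 4), 5))² = ((6 + 23/(-4)) + 5/(-4 + 6*(-1 + 4)))² = ((6 + 23*(-¼)) + 5/(-4 + 6*3))² = ((6 - 23/4) + 5/(-4 + 18))² = (¼ + 5/14)² = (17/28)² = 289/784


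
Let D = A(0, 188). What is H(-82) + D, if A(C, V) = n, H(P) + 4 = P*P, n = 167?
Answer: 6887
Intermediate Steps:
H(P) = -4 + P² (H(P) = -4 + P*P = -4 + P²)
A(C, V) = 167
D = 167
H(-82) + D = (-4 + (-82)²) + 167 = (-4 + 6724) + 167 = 6720 + 167 = 6887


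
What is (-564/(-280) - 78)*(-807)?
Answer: 4292433/70 ≈ 61321.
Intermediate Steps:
(-564/(-280) - 78)*(-807) = (-564*(-1/280) - 78)*(-807) = (141/70 - 78)*(-807) = -5319/70*(-807) = 4292433/70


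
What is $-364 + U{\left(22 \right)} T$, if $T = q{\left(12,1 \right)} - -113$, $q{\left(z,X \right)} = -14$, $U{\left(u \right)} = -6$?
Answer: $-958$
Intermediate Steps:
$T = 99$ ($T = -14 - -113 = -14 + 113 = 99$)
$-364 + U{\left(22 \right)} T = -364 - 594 = -958$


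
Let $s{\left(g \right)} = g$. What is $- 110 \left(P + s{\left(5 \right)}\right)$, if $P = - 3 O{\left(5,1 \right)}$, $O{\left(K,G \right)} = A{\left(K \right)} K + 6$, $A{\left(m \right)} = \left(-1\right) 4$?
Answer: $-5170$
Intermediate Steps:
$A{\left(m \right)} = -4$
$O{\left(K,G \right)} = 6 - 4 K$ ($O{\left(K,G \right)} = - 4 K + 6 = 6 - 4 K$)
$P = 42$ ($P = - 3 \left(6 - 20\right) = \left(-3\right) \left(-14\right) = 42$)
$- 110 \left(P + s{\left(5 \right)}\right) = - 110 \left(42 + 5\right) = \left(-110\right) 47 = -5170$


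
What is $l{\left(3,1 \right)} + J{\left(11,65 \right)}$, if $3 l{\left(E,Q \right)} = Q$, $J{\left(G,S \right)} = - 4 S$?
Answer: $- \frac{779}{3} \approx -259.67$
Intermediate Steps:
$l{\left(E,Q \right)} = \frac{Q}{3}$
$l{\left(3,1 \right)} + J{\left(11,65 \right)} = \frac{1}{3} \cdot 1 - 260 = \frac{1}{3} - 260 = - \frac{779}{3}$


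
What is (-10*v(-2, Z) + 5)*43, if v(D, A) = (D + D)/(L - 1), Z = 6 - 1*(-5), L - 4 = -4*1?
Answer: -1505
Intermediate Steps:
L = 0 (L = 4 - 4*1 = 4 - 4 = 0)
Z = 11 (Z = 6 + 5 = 11)
v(D, A) = -2*D (v(D, A) = (D + D)/(0 - 1) = (2*D)/(-1) = (2*D)*(-1) = -2*D)
(-10*v(-2, Z) + 5)*43 = (-(-20)*(-2) + 5)*43 = (-10*4 + 5)*43 = (-40 + 5)*43 = -35*43 = -1505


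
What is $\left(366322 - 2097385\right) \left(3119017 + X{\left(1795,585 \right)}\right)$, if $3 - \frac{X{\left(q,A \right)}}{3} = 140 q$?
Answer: $-4094182108938$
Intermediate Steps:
$X{\left(q,A \right)} = 9 - 420 q$ ($X{\left(q,A \right)} = 9 - 3 \cdot 140 q = 9 - 420 q$)
$\left(366322 - 2097385\right) \left(3119017 + X{\left(1795,585 \right)}\right) = \left(366322 - 2097385\right) \left(3119017 + \left(9 - 753900\right)\right) = - 1731063 \left(3119017 + \left(9 - 753900\right)\right) = - 1731063 \left(3119017 - 753891\right) = \left(-1731063\right) 2365126 = -4094182108938$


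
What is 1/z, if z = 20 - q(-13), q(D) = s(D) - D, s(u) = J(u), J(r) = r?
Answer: 1/20 ≈ 0.050000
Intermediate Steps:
s(u) = u
q(D) = 0 (q(D) = D - D = 0)
z = 20 (z = 20 - 1*0 = 20 + 0 = 20)
1/z = 1/20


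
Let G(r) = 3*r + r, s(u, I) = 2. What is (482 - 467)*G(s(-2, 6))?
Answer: 120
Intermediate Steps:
G(r) = 4*r
(482 - 467)*G(s(-2, 6)) = (482 - 467)*(4*2) = 15*8 = 120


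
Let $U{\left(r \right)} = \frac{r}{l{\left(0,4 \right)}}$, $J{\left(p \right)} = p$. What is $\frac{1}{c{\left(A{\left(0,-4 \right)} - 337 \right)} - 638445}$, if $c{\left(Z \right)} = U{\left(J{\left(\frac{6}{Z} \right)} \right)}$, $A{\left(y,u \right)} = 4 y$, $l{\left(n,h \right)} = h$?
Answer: $- \frac{674}{430311933} \approx -1.5663 \cdot 10^{-6}$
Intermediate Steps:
$U{\left(r \right)} = \frac{r}{4}$
$c{\left(Z \right)} = \frac{3}{2 Z}$ ($c{\left(Z \right)} = \frac{6 \frac{1}{Z}}{4} = \frac{3}{2 Z}$)
$\frac{1}{c{\left(A{\left(0,-4 \right)} - 337 \right)} - 638445} = \frac{1}{\frac{3}{2 \left(4 \cdot 0 - 337\right)} - 638445} = \frac{1}{\frac{3}{2 \left(0 - 337\right)} - 638445} = \frac{1}{\frac{3}{2 \left(-337\right)} - 638445} = \frac{1}{\frac{3}{2} \left(- \frac{1}{337}\right) - 638445} = \frac{1}{- \frac{3}{674} - 638445} = \frac{1}{- \frac{430311933}{674}} = - \frac{674}{430311933}$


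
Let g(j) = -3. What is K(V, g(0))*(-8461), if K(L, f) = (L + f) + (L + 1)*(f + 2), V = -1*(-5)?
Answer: 33844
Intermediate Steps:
V = 5
K(L, f) = L + f + (1 + L)*(2 + f) (K(L, f) = (L + f) + (1 + L)*(2 + f) = L + f + (1 + L)*(2 + f))
K(V, g(0))*(-8461) = (2 + 2*(-3) + 3*5 + 5*(-3))*(-8461) = (2 - 6 + 15 - 15)*(-8461) = -4*(-8461) = 33844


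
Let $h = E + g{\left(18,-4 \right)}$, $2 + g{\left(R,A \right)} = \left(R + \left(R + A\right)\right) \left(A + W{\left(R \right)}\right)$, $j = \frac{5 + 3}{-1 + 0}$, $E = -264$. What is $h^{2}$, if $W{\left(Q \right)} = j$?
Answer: $422500$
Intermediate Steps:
$j = -8$ ($j = \frac{8}{-1} = 8 \left(-1\right) = -8$)
$W{\left(Q \right)} = -8$
$g{\left(R,A \right)} = -2 + \left(-8 + A\right) \left(A + 2 R\right)$ ($g{\left(R,A \right)} = -2 + \left(R + \left(R + A\right)\right) \left(A - 8\right) = -2 + \left(R + \left(A + R\right)\right) \left(-8 + A\right) = -2 + \left(A + 2 R\right) \left(-8 + A\right) = -2 + \left(-8 + A\right) \left(A + 2 R\right)$)
$h = -650$ ($h = -264 - \left(258 - 16 + 144\right) = -264 - 386 = -650$)
$h^{2} = \left(-650\right)^{2} = 422500$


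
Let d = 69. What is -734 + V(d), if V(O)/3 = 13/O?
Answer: -16869/23 ≈ -733.43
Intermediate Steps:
V(O) = 39/O (V(O) = 3*(13/O) = 39/O)
-734 + V(d) = -734 + 39/69 = -734 + 39*(1/69) = -734 + 13/23 = -16869/23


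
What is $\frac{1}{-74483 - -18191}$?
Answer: $- \frac{1}{56292} \approx -1.7765 \cdot 10^{-5}$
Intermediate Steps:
$\frac{1}{-74483 - -18191} = \frac{1}{-74483 + 18191} = \frac{1}{-56292} = - \frac{1}{56292}$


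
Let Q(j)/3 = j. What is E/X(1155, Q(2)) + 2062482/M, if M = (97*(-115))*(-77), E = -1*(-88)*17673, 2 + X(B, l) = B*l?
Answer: 168765650217/743837710 ≈ 226.89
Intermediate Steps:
Q(j) = 3*j
X(B, l) = -2 + B*l
E = 1555224 (E = 88*17673 = 1555224)
M = 858935 (M = -11155*(-77) = 858935)
E/X(1155, Q(2)) + 2062482/M = 1555224/(-2 + 1155*(3*2)) + 2062482/858935 = 1555224/(-2 + 1155*6) + 2062482*(1/858935) = 1555224/(-2 + 6930) + 2062482/858935 = 1555224/6928 + 2062482/858935 = 1555224*(1/6928) + 2062482/858935 = 194403/866 + 2062482/858935 = 168765650217/743837710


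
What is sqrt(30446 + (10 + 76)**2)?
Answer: sqrt(37842) ≈ 194.53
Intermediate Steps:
sqrt(30446 + (10 + 76)**2) = sqrt(30446 + 86**2) = sqrt(30446 + 7396) = sqrt(37842)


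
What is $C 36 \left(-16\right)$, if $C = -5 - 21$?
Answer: $14976$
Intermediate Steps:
$C = -26$
$C 36 \left(-16\right) = \left(-26\right) 36 \left(-16\right) = \left(-936\right) \left(-16\right) = 14976$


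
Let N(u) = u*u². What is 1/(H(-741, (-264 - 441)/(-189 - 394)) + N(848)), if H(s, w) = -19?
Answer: 1/609800173 ≈ 1.6399e-9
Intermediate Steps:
N(u) = u³
1/(H(-741, (-264 - 441)/(-189 - 394)) + N(848)) = 1/(-19 + 848³) = 1/(-19 + 609800192) = 1/609800173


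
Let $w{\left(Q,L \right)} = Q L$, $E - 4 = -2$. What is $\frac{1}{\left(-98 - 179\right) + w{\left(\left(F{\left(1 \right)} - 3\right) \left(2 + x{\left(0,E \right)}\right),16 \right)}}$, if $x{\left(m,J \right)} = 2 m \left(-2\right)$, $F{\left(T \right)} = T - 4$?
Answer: $- \frac{1}{469} \approx -0.0021322$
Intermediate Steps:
$E = 2$ ($E = 4 - 2 = 2$)
$F{\left(T \right)} = -4 + T$
$x{\left(m,J \right)} = - 4 m$
$w{\left(Q,L \right)} = L Q$
$\frac{1}{\left(-98 - 179\right) + w{\left(\left(F{\left(1 \right)} - 3\right) \left(2 + x{\left(0,E \right)}\right),16 \right)}} = \frac{1}{\left(-98 - 179\right) + 16 \left(\left(-4 + 1\right) - 3\right) \left(2 - 0\right)} = \frac{1}{-277 + 16 \left(-3 - 3\right) \left(2 + 0\right)} = \frac{1}{-277 + 16 \left(\left(-6\right) 2\right)} = \frac{1}{-277 + 16 \left(-12\right)} = \frac{1}{-277 - 192} = \frac{1}{-469} = - \frac{1}{469}$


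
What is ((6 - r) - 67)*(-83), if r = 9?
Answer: 5810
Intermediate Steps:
((6 - r) - 67)*(-83) = ((6 - 1*9) - 67)*(-83) = ((6 - 9) - 67)*(-83) = (-3 - 67)*(-83) = -70*(-83) = 5810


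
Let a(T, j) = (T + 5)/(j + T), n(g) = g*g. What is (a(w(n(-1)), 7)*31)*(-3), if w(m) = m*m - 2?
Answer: -62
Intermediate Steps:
n(g) = g²
w(m) = -2 + m² (w(m) = m² - 2 = -2 + m²)
a(T, j) = (5 + T)/(T + j)
(a(w(n(-1)), 7)*31)*(-3) = (((5 + (-2 + ((-1)²)²))/((-2 + ((-1)²)²) + 7))*31)*(-3) = (((5 + (-2 + 1²))/((-2 + 1²) + 7))*31)*(-3) = (((5 + (-2 + 1))/((-2 + 1) + 7))*31)*(-3) = (((5 - 1)/(-1 + 7))*31)*(-3) = ((4/6)*31)*(-3) = (((⅙)*4)*31)*(-3) = ((⅔)*31)*(-3) = (62/3)*(-3) = -62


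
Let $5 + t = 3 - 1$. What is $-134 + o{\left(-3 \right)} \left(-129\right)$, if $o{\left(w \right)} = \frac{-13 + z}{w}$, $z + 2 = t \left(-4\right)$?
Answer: $-263$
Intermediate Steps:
$t = -3$ ($t = -5 + \left(3 - 1\right) = -5 + 2 = -3$)
$z = 10$ ($z = -2 - -12 = -2 + 12 = 10$)
$o{\left(w \right)} = - \frac{3}{w}$ ($o{\left(w \right)} = \frac{-13 + 10}{w} = - \frac{3}{w}$)
$-134 + o{\left(-3 \right)} \left(-129\right) = -134 + - \frac{3}{-3} \left(-129\right) = -134 + \left(-3\right) \left(- \frac{1}{3}\right) \left(-129\right) = -134 + 1 \left(-129\right) = -134 - 129 = -263$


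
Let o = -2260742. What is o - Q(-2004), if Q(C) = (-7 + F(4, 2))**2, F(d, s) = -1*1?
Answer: -2260806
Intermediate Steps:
F(d, s) = -1
Q(C) = 64 (Q(C) = (-7 - 1)**2 = (-8)**2 = 64)
o - Q(-2004) = -2260742 - 1*64 = -2260742 - 64 = -2260806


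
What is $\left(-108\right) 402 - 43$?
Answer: $-43459$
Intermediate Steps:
$\left(-108\right) 402 - 43 = -43416 - 43 = -43459$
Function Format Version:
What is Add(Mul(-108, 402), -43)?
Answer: -43459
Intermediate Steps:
Add(Mul(-108, 402), -43) = Add(-43416, -43) = -43459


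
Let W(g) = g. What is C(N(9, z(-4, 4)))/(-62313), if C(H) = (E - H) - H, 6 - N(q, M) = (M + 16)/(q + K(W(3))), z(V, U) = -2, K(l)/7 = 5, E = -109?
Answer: 1324/685443 ≈ 0.0019316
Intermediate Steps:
K(l) = 35 (K(l) = 7*5 = 35)
N(q, M) = 6 - (16 + M)/(35 + q) (N(q, M) = 6 - (M + 16)/(q + 35) = 6 - (16 + M)/(35 + q))
C(H) = -109 - 2*H (C(H) = (-109 - H) - H = -109 - 2*H)
C(N(9, z(-4, 4)))/(-62313) = (-109 - 2*(194 - 1*(-2) + 6*9)/(35 + 9))/(-62313) = (-109 - 2*(194 + 2 + 54)/44)*(-1/62313) = (-109 - 250/22)*(-1/62313) = (-109 - 2*125/22)*(-1/62313) = (-109 - 125/11)*(-1/62313) = -1324/11*(-1/62313) = 1324/685443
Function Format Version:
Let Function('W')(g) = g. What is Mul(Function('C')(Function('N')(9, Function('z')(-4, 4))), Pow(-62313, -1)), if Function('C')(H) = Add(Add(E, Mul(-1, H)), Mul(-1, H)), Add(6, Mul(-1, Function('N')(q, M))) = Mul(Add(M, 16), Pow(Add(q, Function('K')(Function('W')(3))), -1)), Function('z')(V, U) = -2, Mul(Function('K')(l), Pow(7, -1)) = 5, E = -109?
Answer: Rational(1324, 685443) ≈ 0.0019316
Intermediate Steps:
Function('K')(l) = 35 (Function('K')(l) = Mul(7, 5) = 35)
Function('N')(q, M) = Add(6, Mul(-1, Pow(Add(35, q), -1), Add(16, M))) (Function('N')(q, M) = Add(6, Mul(-1, Mul(Add(M, 16), Pow(Add(q, 35), -1)))) = Add(6, Mul(-1, Mul(Add(16, M), Pow(Add(35, q), -1)))) = Add(6, Mul(-1, Mul(Pow(Add(35, q), -1), Add(16, M)))) = Add(6, Mul(-1, Pow(Add(35, q), -1), Add(16, M))))
Function('C')(H) = Add(-109, Mul(-2, H)) (Function('C')(H) = Add(Add(-109, Mul(-1, H)), Mul(-1, H)) = Add(-109, Mul(-2, H)))
Mul(Function('C')(Function('N')(9, Function('z')(-4, 4))), Pow(-62313, -1)) = Mul(Add(-109, Mul(-2, Mul(Pow(Add(35, 9), -1), Add(194, Mul(-1, -2), Mul(6, 9))))), Pow(-62313, -1)) = Mul(Add(-109, Mul(-2, Mul(Pow(44, -1), Add(194, 2, 54)))), Rational(-1, 62313)) = Mul(Add(-109, Mul(-2, Mul(Rational(1, 44), 250))), Rational(-1, 62313)) = Mul(Add(-109, Mul(-2, Rational(125, 22))), Rational(-1, 62313)) = Mul(Add(-109, Rational(-125, 11)), Rational(-1, 62313)) = Mul(Rational(-1324, 11), Rational(-1, 62313)) = Rational(1324, 685443)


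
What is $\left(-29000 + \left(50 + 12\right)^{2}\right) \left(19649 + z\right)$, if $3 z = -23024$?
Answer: $- \frac{903678988}{3} \approx -3.0123 \cdot 10^{8}$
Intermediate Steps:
$z = - \frac{23024}{3}$ ($z = \frac{1}{3} \left(-23024\right) = - \frac{23024}{3} \approx -7674.7$)
$\left(-29000 + \left(50 + 12\right)^{2}\right) \left(19649 + z\right) = \left(-29000 + \left(50 + 12\right)^{2}\right) \left(19649 - \frac{23024}{3}\right) = \left(-29000 + 62^{2}\right) \frac{35923}{3} = \left(-29000 + 3844\right) \frac{35923}{3} = \left(-25156\right) \frac{35923}{3} = - \frac{903678988}{3}$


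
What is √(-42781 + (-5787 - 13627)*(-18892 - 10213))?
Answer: √565001689 ≈ 23770.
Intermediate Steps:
√(-42781 + (-5787 - 13627)*(-18892 - 10213)) = √(-42781 - 19414*(-29105)) = √(-42781 + 565044470) = √565001689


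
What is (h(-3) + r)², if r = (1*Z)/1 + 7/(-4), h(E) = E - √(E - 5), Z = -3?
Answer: 833/16 + 31*I*√2 ≈ 52.063 + 43.841*I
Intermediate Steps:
h(E) = E - √(-5 + E)
r = -19/4 (r = (1*(-3))/1 + 7/(-4) = -3*1 + 7*(-¼) = -3 - 7/4 = -19/4 ≈ -4.7500)
(h(-3) + r)² = ((-3 - √(-5 - 3)) - 19/4)² = ((-3 - √(-8)) - 19/4)² = ((-3 - 2*I*√2) - 19/4)² = (-31/4 - 2*I*√2)²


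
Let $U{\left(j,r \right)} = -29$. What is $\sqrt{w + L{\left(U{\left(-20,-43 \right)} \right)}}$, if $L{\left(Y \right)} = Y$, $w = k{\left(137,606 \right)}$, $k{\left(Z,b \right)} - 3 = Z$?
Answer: $\sqrt{111} \approx 10.536$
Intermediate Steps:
$k{\left(Z,b \right)} = 3 + Z$
$w = 140$ ($w = 3 + 137 = 140$)
$\sqrt{w + L{\left(U{\left(-20,-43 \right)} \right)}} = \sqrt{140 - 29} = \sqrt{111}$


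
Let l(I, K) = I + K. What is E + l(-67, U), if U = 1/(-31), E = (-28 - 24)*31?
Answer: -52050/31 ≈ -1679.0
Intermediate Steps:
E = -1612 (E = -52*31 = -1612)
U = -1/31 ≈ -0.032258
E + l(-67, U) = -1612 + (-67 - 1/31) = -1612 - 2078/31 = -52050/31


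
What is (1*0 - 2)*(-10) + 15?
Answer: 35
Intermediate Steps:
(1*0 - 2)*(-10) + 15 = (0 - 2)*(-10) + 15 = -2*(-10) + 15 = 20 + 15 = 35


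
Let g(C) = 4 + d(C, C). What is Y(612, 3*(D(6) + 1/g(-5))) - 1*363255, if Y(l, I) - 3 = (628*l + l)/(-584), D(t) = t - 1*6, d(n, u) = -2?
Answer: -53131029/146 ≈ -3.6391e+5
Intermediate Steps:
D(t) = -6 + t (D(t) = t - 6 = -6 + t)
g(C) = 2 (g(C) = 4 - 2 = 2)
Y(l, I) = 3 - 629*l/584 (Y(l, I) = 3 + (628*l + l)/(-584) = 3 + (629*l)*(-1/584) = 3 - 629*l/584)
Y(612, 3*(D(6) + 1/g(-5))) - 1*363255 = (3 - 629/584*612) - 1*363255 = (3 - 96237/146) - 363255 = -95799/146 - 363255 = -53131029/146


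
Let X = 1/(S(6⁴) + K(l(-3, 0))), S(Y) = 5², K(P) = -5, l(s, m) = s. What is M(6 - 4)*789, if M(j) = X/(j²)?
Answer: 789/80 ≈ 9.8625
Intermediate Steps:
S(Y) = 25
X = 1/20 (X = 1/(25 - 5) = 1/20 ≈ 0.050000)
M(j) = 1/(20*j²) (M(j) = 1/(20*(j²)) = 1/(20*j²))
M(6 - 4)*789 = (1/(20*(6 - 4)²))*789 = ((1/20)/2²)*789 = ((1/20)*(¼))*789 = (1/80)*789 = 789/80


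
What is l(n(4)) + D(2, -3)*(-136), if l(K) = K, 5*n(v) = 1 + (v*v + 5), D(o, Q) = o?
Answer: -1338/5 ≈ -267.60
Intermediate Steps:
n(v) = 6/5 + v²/5 (n(v) = (1 + (v*v + 5))/5 = (1 + (v² + 5))/5 = (1 + (5 + v²))/5 = (6 + v²)/5 = 6/5 + v²/5)
l(n(4)) + D(2, -3)*(-136) = (6/5 + (⅕)*4²) + 2*(-136) = (6/5 + (⅕)*16) - 272 = (6/5 + 16/5) - 272 = 22/5 - 272 = -1338/5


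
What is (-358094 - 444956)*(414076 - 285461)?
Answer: -103284275750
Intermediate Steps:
(-358094 - 444956)*(414076 - 285461) = -803050*128615 = -103284275750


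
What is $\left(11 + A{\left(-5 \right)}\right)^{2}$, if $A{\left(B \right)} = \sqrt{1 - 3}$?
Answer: $\left(11 + i \sqrt{2}\right)^{2} \approx 119.0 + 31.113 i$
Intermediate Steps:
$A{\left(B \right)} = i \sqrt{2}$ ($A{\left(B \right)} = \sqrt{-2} = i \sqrt{2}$)
$\left(11 + A{\left(-5 \right)}\right)^{2} = \left(11 + i \sqrt{2}\right)^{2}$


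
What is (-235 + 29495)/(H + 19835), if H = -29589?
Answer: -14630/4877 ≈ -2.9998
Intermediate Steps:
(-235 + 29495)/(H + 19835) = (-235 + 29495)/(-29589 + 19835) = 29260/(-9754) = 29260*(-1/9754) = -14630/4877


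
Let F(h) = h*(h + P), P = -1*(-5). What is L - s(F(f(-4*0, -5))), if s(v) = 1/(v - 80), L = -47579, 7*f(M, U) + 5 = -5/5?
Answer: -194788377/4094 ≈ -47579.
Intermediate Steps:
P = 5
f(M, U) = -6/7 (f(M, U) = -5/7 + (-5/5)/7 = -5/7 + (-5*⅕)/7 = -5/7 + (⅐)*(-1) = -5/7 - ⅐ = -6/7)
F(h) = h*(5 + h) (F(h) = h*(h + 5) = h*(5 + h))
s(v) = 1/(-80 + v)
L - s(F(f(-4*0, -5))) = -47579 - 1/(-80 - 6*(5 - 6/7)/7) = -47579 - 1/(-80 - 6/7*29/7) = -47579 - 1/(-80 - 174/49) = -47579 - 1/(-4094/49) = -47579 - 1*(-49/4094) = -47579 + 49/4094 = -194788377/4094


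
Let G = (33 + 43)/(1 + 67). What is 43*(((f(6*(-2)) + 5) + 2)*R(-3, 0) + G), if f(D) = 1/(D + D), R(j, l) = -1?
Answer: -102469/408 ≈ -251.15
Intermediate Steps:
f(D) = 1/(2*D)
G = 19/17 (G = 76/68 = 76*(1/68) = 19/17 ≈ 1.1176)
43*(((f(6*(-2)) + 5) + 2)*R(-3, 0) + G) = 43*(((1/(2*((6*(-2)))) + 5) + 2)*(-1) + 19/17) = 43*((((½)/(-12) + 5) + 2)*(-1) + 19/17) = 43*((((½)*(-1/12) + 5) + 2)*(-1) + 19/17) = 43*(((-1/24 + 5) + 2)*(-1) + 19/17) = 43*((119/24 + 2)*(-1) + 19/17) = 43*((167/24)*(-1) + 19/17) = 43*(-167/24 + 19/17) = 43*(-2383/408) = -102469/408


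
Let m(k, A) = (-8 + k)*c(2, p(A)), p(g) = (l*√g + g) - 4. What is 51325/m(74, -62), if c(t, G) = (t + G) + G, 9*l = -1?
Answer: -90075375/15060628 + 153975*I*√62/15060628 ≈ -5.9809 + 0.080501*I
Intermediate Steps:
l = -⅑ (l = (⅑)*(-1) = -⅑ ≈ -0.11111)
p(g) = -4 + g - √g/9 (p(g) = (-√g/9 + g) - 4 = (g - √g/9) - 4 = -4 + g - √g/9)
c(t, G) = t + 2*G (c(t, G) = (G + t) + G = t + 2*G)
m(k, A) = (-8 + k)*(-6 + 2*A - 2*√A/9) (m(k, A) = (-8 + k)*(2 + 2*(-4 + A - √A/9)) = (-8 + k)*(2 + (-8 + 2*A - 2*√A/9)) = (-8 + k)*(-6 + 2*A - 2*√A/9))
51325/m(74, -62) = 51325/((-2*(-8 + 74)*(27 + √(-62) - 9*(-62))/9)) = 51325/((-2/9*66*(27 + I*√62 + 558))) = 51325/((-2/9*66*(585 + I*√62))) = 51325/(-8580 - 44*I*√62/3)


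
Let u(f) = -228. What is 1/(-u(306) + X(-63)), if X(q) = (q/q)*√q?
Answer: 76/17349 - I*√7/17349 ≈ 0.0043807 - 0.0001525*I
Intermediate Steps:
X(q) = √q (X(q) = 1*√q = √q)
1/(-u(306) + X(-63)) = 1/(-1*(-228) + √(-63)) = 1/(228 + 3*I*√7)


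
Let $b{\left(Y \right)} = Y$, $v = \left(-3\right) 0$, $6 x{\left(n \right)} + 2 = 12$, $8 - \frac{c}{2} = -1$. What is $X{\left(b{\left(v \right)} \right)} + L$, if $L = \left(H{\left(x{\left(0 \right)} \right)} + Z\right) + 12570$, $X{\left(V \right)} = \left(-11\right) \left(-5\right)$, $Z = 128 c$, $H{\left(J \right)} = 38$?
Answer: $14967$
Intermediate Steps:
$c = 18$ ($c = 16 - -2 = 16 + 2 = 18$)
$x{\left(n \right)} = \frac{5}{3}$ ($x{\left(n \right)} = - \frac{1}{3} + \frac{1}{6} \cdot 12 = - \frac{1}{3} + 2 = \frac{5}{3}$)
$v = 0$
$Z = 2304$ ($Z = 128 \cdot 18 = 2304$)
$X{\left(V \right)} = 55$
$L = 14912$ ($L = \left(38 + 2304\right) + 12570 = 2342 + 12570 = 14912$)
$X{\left(b{\left(v \right)} \right)} + L = 55 + 14912 = 14967$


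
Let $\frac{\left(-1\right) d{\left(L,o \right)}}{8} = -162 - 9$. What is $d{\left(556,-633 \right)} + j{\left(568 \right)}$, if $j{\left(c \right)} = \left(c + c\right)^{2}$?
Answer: $1291864$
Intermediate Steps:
$d{\left(L,o \right)} = 1368$ ($d{\left(L,o \right)} = - 8 \left(-162 - 9\right) = \left(-8\right) \left(-171\right) = 1368$)
$j{\left(c \right)} = 4 c^{2}$ ($j{\left(c \right)} = \left(2 c\right)^{2} = 4 c^{2}$)
$d{\left(556,-633 \right)} + j{\left(568 \right)} = 1368 + 4 \cdot 568^{2} = 1368 + 4 \cdot 322624 = 1368 + 1290496 = 1291864$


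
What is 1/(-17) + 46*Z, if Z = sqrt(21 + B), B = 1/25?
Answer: -1/17 + 46*sqrt(526)/5 ≈ 210.94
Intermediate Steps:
B = 1/25 ≈ 0.040000
Z = sqrt(526)/5 (Z = sqrt(21 + 1/25) = sqrt(526/25) = sqrt(526)/5 ≈ 4.5869)
1/(-17) + 46*Z = 1/(-17) + 46*(sqrt(526)/5) = -1/17 + 46*sqrt(526)/5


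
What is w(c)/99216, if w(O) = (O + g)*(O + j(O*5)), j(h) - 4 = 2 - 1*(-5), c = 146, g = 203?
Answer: 54793/99216 ≈ 0.55226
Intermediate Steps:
j(h) = 11 (j(h) = 4 + (2 - 1*(-5)) = 4 + (2 + 5) = 4 + 7 = 11)
w(O) = (11 + O)*(203 + O) (w(O) = (O + 203)*(O + 11) = (203 + O)*(11 + O) = (11 + O)*(203 + O))
w(c)/99216 = (2233 + 146**2 + 214*146)/99216 = (2233 + 21316 + 31244)*(1/99216) = 54793*(1/99216) = 54793/99216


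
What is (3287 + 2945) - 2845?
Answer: 3387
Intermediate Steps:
(3287 + 2945) - 2845 = 6232 - 2845 = 3387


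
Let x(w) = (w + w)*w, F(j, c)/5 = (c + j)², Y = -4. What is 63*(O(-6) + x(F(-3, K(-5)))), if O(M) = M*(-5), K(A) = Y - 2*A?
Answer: 257040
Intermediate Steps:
K(A) = -4 - 2*A
F(j, c) = 5*(c + j)²
x(w) = 2*w² (x(w) = (2*w)*w = 2*w²)
O(M) = -5*M
63*(O(-6) + x(F(-3, K(-5)))) = 63*(-5*(-6) + 2*(5*((-4 - 2*(-5)) - 3)²)²) = 63*(30 + 2*(5*((-4 + 10) - 3)²)²) = 63*(30 + 2*(5*(6 - 3)²)²) = 63*(30 + 2*(5*3²)²) = 63*(30 + 2*(5*9)²) = 63*(30 + 2*45²) = 63*(30 + 2*2025) = 63*(30 + 4050) = 63*4080 = 257040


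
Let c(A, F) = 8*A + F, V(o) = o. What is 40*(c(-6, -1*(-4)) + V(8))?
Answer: -1440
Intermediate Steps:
c(A, F) = F + 8*A
40*(c(-6, -1*(-4)) + V(8)) = 40*((-1*(-4) + 8*(-6)) + 8) = 40*((4 - 48) + 8) = 40*(-44 + 8) = 40*(-36) = -1440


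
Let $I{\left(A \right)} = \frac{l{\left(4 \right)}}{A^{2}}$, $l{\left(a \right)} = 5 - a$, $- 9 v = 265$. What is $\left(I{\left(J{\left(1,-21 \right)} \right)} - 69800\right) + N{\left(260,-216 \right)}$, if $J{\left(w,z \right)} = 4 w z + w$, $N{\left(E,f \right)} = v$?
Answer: $- \frac{4329495376}{62001} \approx -69830.0$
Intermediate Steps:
$v = - \frac{265}{9}$ ($v = \left(- \frac{1}{9}\right) 265 = - \frac{265}{9} \approx -29.444$)
$N{\left(E,f \right)} = - \frac{265}{9}$
$J{\left(w,z \right)} = w + 4 w z$ ($J{\left(w,z \right)} = 4 w z + w = w + 4 w z$)
$I{\left(A \right)} = \frac{1}{A^{2}}$ ($I{\left(A \right)} = \frac{5 - 4}{A^{2}} = 1 \frac{1}{A^{2}} = \frac{1}{A^{2}}$)
$\left(I{\left(J{\left(1,-21 \right)} \right)} - 69800\right) + N{\left(260,-216 \right)} = \left(\frac{1}{\left(1 + 4 \left(-21\right)\right)^{2}} - 69800\right) - \frac{265}{9} = \left(\frac{1}{\left(1 - 84\right)^{2}} - 69800\right) - \frac{265}{9} = \left(\frac{1}{6889} - 69800\right) - \frac{265}{9} = - \frac{480852199}{6889} - \frac{265}{9} = - \frac{4329495376}{62001}$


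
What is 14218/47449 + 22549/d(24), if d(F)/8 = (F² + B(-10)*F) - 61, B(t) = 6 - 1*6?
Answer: 1128505661/195489880 ≈ 5.7727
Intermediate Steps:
B(t) = 0 (B(t) = 6 - 6 = 0)
d(F) = -488 + 8*F² (d(F) = 8*((F² + 0*F) - 61) = 8*((F² + 0) - 61) = 8*(F² - 61) = 8*(-61 + F²) = -488 + 8*F²)
14218/47449 + 22549/d(24) = 14218/47449 + 22549/(-488 + 8*24²) = 14218*(1/47449) + 22549/(-488 + 8*576) = 14218/47449 + 22549/(-488 + 4608) = 14218/47449 + 22549/4120 = 1128505661/195489880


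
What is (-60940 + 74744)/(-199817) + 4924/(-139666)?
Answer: -1455924186/13953820561 ≈ -0.10434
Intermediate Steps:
(-60940 + 74744)/(-199817) + 4924/(-139666) = 13804*(-1/199817) + 4924*(-1/139666) = -13804/199817 - 2462/69833 = -1455924186/13953820561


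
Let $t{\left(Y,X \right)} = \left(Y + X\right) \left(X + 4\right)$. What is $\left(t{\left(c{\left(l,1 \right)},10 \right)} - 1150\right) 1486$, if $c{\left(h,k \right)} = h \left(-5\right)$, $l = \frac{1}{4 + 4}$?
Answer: $- \frac{3027725}{2} \approx -1.5139 \cdot 10^{6}$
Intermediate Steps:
$l = \frac{1}{8} \approx 0.125$
$c{\left(h,k \right)} = - 5 h$
$t{\left(Y,X \right)} = \left(4 + X\right) \left(X + Y\right)$ ($t{\left(Y,X \right)} = \left(X + Y\right) \left(4 + X\right) = \left(4 + X\right) \left(X + Y\right)$)
$\left(t{\left(c{\left(l,1 \right)},10 \right)} - 1150\right) 1486 = \left(\left(10^{2} + 4 \cdot 10 + 4 \left(\left(-5\right) \frac{1}{8}\right) + 10 \left(\left(-5\right) \frac{1}{8}\right)\right) - 1150\right) 1486 = \left(\left(100 + 40 + 4 \left(- \frac{5}{8}\right) + 10 \left(- \frac{5}{8}\right)\right) - 1150\right) 1486 = \left(\left(100 + 40 - \frac{5}{2} - \frac{25}{4}\right) - 1150\right) 1486 = \left(\frac{525}{4} - 1150\right) 1486 = \left(- \frac{4075}{4}\right) 1486 = - \frac{3027725}{2}$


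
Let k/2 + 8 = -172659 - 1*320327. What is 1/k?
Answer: -1/985988 ≈ -1.0142e-6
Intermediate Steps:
k = -985988 (k = -16 + 2*(-172659 - 1*320327) = -16 + 2*(-172659 - 320327) = -16 + 2*(-492986) = -16 - 985972 = -985988)
1/k = 1/(-985988) = -1/985988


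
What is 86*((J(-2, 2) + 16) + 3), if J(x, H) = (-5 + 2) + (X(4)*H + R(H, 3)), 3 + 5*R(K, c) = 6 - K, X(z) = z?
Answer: 10406/5 ≈ 2081.2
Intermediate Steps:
R(K, c) = ⅗ - K/5 (R(K, c) = -⅗ + (6 - K)/5 = -⅗ + (6/5 - K/5) = ⅗ - K/5)
J(x, H) = -12/5 + 19*H/5 (J(x, H) = (-5 + 2) + (4*H + (⅗ - H/5)) = -3 + (⅗ + 19*H/5) = -12/5 + 19*H/5)
86*((J(-2, 2) + 16) + 3) = 86*(((-12/5 + (19/5)*2) + 16) + 3) = 86*(((-12/5 + 38/5) + 16) + 3) = 86*((26/5 + 16) + 3) = 86*(106/5 + 3) = 86*(121/5) = 10406/5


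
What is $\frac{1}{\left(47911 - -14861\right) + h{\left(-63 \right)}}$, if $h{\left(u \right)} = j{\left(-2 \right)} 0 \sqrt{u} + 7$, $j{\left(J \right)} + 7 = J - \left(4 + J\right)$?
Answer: $\frac{1}{62779} \approx 1.5929 \cdot 10^{-5}$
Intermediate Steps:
$j{\left(J \right)} = -11$ ($j{\left(J \right)} = -7 + \left(J - \left(4 + J\right)\right) = -7 - 4 = -11$)
$h{\left(u \right)} = 7$ ($h{\left(u \right)} = - 11 \cdot 0 \sqrt{u} + 7 = \left(-11\right) 0 + 7 = 0 + 7 = 7$)
$\frac{1}{\left(47911 - -14861\right) + h{\left(-63 \right)}} = \frac{1}{\left(47911 - -14861\right) + 7} = \frac{1}{\left(47911 + 14861\right) + 7} = \frac{1}{62772 + 7} = \frac{1}{62779}$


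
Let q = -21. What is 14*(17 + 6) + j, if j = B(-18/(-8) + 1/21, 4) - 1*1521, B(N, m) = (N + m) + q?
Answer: -101951/84 ≈ -1213.7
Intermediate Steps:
B(N, m) = -21 + N + m (B(N, m) = (N + m) - 21 = -21 + N + m)
j = -128999/84 (j = (-21 + (-18/(-8) + 1/21) + 4) - 1*1521 = (-21 + (-18*(-1/8) + 1*(1/21)) + 4) - 1521 = (-21 + (9/4 + 1/21) + 4) - 1521 = (-21 + 193/84 + 4) - 1521 = -1235/84 - 1521 = -128999/84 ≈ -1535.7)
14*(17 + 6) + j = 14*(17 + 6) - 128999/84 = 14*23 - 128999/84 = 322 - 128999/84 = -101951/84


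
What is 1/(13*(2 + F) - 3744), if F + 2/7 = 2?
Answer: -7/25870 ≈ -0.00027058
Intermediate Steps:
F = 12/7 (F = -2/7 + 2 = 12/7 ≈ 1.7143)
1/(13*(2 + F) - 3744) = 1/(13*(2 + 12/7) - 3744) = 1/(13*(26/7) - 3744) = 1/(338/7 - 3744) = 1/(-25870/7) = -7/25870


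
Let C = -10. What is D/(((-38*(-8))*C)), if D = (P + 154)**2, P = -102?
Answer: -169/190 ≈ -0.88947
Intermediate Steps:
D = 2704 (D = (-102 + 154)**2 = 52**2 = 2704)
D/(((-38*(-8))*C)) = 2704/((-38*(-8)*(-10))) = 2704/((304*(-10))) = 2704/(-3040) = 2704*(-1/3040) = -169/190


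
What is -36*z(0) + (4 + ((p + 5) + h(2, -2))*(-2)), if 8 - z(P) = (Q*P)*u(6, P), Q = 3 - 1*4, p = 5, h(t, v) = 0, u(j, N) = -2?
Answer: -304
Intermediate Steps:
Q = -1 (Q = 3 - 4 = -1)
z(P) = 8 - 2*P (z(P) = 8 - (-P)*(-2) = 8 - 2*P)
-36*z(0) + (4 + ((p + 5) + h(2, -2))*(-2)) = -36*(8 - 2*0) + (4 + ((5 + 5) + 0)*(-2)) = -36*(8 + 0) + (4 + (10 + 0)*(-2)) = -36*8 + (4 + 10*(-2)) = -288 + (4 - 20) = -288 - 16 = -304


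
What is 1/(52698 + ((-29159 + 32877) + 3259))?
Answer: 1/59675 ≈ 1.6757e-5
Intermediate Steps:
1/(52698 + ((-29159 + 32877) + 3259)) = 1/(52698 + (3718 + 3259)) = 1/(52698 + 6977) = 1/59675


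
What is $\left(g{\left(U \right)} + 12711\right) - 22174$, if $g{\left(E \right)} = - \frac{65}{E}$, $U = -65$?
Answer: $-9462$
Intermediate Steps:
$\left(g{\left(U \right)} + 12711\right) - 22174 = \left(- \frac{65}{-65} + 12711\right) - 22174 = \left(\left(-65\right) \left(- \frac{1}{65}\right) + 12711\right) - 22174 = \left(1 + 12711\right) - 22174 = 12712 - 22174 = -9462$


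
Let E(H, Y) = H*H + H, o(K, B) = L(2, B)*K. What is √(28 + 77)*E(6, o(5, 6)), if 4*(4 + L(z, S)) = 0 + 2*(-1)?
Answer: 42*√105 ≈ 430.37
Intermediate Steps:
L(z, S) = -9/2 (L(z, S) = -4 + (0 + 2*(-1))/4 = -4 + (0 - 2)/4 = -4 + (¼)*(-2) = -4 - ½ = -9/2)
o(K, B) = -9*K/2
E(H, Y) = H + H² (E(H, Y) = H² + H = H + H²)
√(28 + 77)*E(6, o(5, 6)) = √(28 + 77)*(6*(1 + 6)) = √105*(6*7) = √105*42 = 42*√105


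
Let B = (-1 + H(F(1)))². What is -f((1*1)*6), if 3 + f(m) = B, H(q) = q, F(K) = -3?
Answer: -13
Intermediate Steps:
B = 16 (B = (-1 - 3)² = (-4)² = 16)
f(m) = 13 (f(m) = -3 + 16 = 13)
-f((1*1)*6) = -1*13 = -13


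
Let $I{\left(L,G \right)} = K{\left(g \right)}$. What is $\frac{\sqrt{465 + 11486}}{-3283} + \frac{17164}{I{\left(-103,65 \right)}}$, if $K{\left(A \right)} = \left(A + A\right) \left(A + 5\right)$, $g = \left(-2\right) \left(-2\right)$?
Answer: $\frac{4291}{18} - \frac{\sqrt{11951}}{3283} \approx 238.36$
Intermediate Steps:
$g = 4$
$K{\left(A \right)} = 2 A \left(5 + A\right)$
$I{\left(L,G \right)} = 72$ ($I{\left(L,G \right)} = 2 \cdot 4 \left(5 + 4\right) = 2 \cdot 4 \cdot 9 = 72$)
$\frac{\sqrt{465 + 11486}}{-3283} + \frac{17164}{I{\left(-103,65 \right)}} = \frac{\sqrt{465 + 11486}}{-3283} + \frac{17164}{72} = \sqrt{11951} \left(- \frac{1}{3283}\right) + 17164 \cdot \frac{1}{72} = - \frac{\sqrt{11951}}{3283} + \frac{4291}{18} = \frac{4291}{18} - \frac{\sqrt{11951}}{3283}$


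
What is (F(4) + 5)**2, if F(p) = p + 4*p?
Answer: 625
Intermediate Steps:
F(p) = 5*p
(F(4) + 5)**2 = (5*4 + 5)**2 = (20 + 5)**2 = 25**2 = 625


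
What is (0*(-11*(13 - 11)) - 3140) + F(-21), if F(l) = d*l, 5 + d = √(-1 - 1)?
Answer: -3035 - 21*I*√2 ≈ -3035.0 - 29.698*I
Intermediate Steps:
d = -5 + I*√2 (d = -5 + √(-1 - 1) = -5 + √(-2) = -5 + I*√2 ≈ -5.0 + 1.4142*I)
F(l) = l*(-5 + I*√2) (F(l) = (-5 + I*√2)*l = l*(-5 + I*√2))
(0*(-11*(13 - 11)) - 3140) + F(-21) = (0*(-11*(13 - 11)) - 3140) - 21*(-5 + I*√2) = (0*(-11*2) - 3140) + (105 - 21*I*√2) = (0*(-22) - 3140) + (105 - 21*I*√2) = (0 - 3140) + (105 - 21*I*√2) = -3140 + (105 - 21*I*√2) = -3035 - 21*I*√2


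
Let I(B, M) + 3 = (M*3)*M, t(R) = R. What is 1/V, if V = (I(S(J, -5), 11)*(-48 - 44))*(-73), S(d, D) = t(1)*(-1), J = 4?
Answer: 1/2417760 ≈ 4.1361e-7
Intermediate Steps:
S(d, D) = -1 (S(d, D) = 1*(-1) = -1)
I(B, M) = -3 + 3*M² (I(B, M) = -3 + (M*3)*M = -3 + (3*M)*M = -3 + 3*M²)
V = 2417760 (V = ((-3 + 3*11²)*(-48 - 44))*(-73) = ((-3 + 3*121)*(-92))*(-73) = ((-3 + 363)*(-92))*(-73) = (360*(-92))*(-73) = -33120*(-73) = 2417760)
1/V = 1/2417760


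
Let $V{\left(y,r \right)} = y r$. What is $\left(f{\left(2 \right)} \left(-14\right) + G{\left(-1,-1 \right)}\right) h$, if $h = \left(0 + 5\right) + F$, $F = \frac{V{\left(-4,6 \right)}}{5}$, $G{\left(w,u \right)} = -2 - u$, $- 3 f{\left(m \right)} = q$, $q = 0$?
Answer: $- \frac{1}{5} \approx -0.2$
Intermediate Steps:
$f{\left(m \right)} = 0$ ($f{\left(m \right)} = \left(- \frac{1}{3}\right) 0 = 0$)
$V{\left(y,r \right)} = r y$
$F = - \frac{24}{5}$ ($F = \frac{6 \left(-4\right)}{5} = \left(-24\right) \frac{1}{5} = - \frac{24}{5} \approx -4.8$)
$h = \frac{1}{5}$ ($h = \left(0 + 5\right) - \frac{24}{5} = 5 - \frac{24}{5} = \frac{1}{5} \approx 0.2$)
$\left(f{\left(2 \right)} \left(-14\right) + G{\left(-1,-1 \right)}\right) h = \left(0 \left(-14\right) - 1\right) \frac{1}{5} = \left(0 + \left(-2 + 1\right)\right) \frac{1}{5} = \left(0 - 1\right) \frac{1}{5} = \left(-1\right) \frac{1}{5} = - \frac{1}{5}$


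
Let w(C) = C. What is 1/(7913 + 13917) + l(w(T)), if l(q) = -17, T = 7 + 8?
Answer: -371109/21830 ≈ -17.000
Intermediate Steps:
T = 15
1/(7913 + 13917) + l(w(T)) = 1/(7913 + 13917) - 17 = 1/21830 - 17 = -371109/21830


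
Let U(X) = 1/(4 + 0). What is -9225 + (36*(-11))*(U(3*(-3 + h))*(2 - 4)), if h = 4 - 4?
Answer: -9027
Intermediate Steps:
h = 0
U(X) = ¼ (U(X) = 1/4 = ¼)
-9225 + (36*(-11))*(U(3*(-3 + h))*(2 - 4)) = -9225 + (36*(-11))*((2 - 4)/4) = -9225 - 99*(-2) = -9225 - 396*(-½) = -9225 + 198 = -9027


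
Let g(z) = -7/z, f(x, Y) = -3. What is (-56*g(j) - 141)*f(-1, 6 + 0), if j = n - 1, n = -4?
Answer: 3291/5 ≈ 658.20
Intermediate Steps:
j = -5 (j = -4 - 1 = -5)
(-56*g(j) - 141)*f(-1, 6 + 0) = (-(-392)/(-5) - 141)*(-3) = (-(-392)*(-1)/5 - 141)*(-3) = (-56*7/5 - 141)*(-3) = (-392/5 - 141)*(-3) = -1097/5*(-3) = 3291/5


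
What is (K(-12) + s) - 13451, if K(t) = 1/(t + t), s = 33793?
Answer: 488207/24 ≈ 20342.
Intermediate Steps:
K(t) = 1/(2*t)
(K(-12) + s) - 13451 = ((½)/(-12) + 33793) - 13451 = ((½)*(-1/12) + 33793) - 13451 = (-1/24 + 33793) - 13451 = 811031/24 - 13451 = 488207/24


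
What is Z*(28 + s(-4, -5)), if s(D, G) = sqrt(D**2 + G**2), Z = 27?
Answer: 756 + 27*sqrt(41) ≈ 928.88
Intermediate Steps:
Z*(28 + s(-4, -5)) = 27*(28 + sqrt((-4)**2 + (-5)**2)) = 27*(28 + sqrt(16 + 25)) = 27*(28 + sqrt(41)) = 756 + 27*sqrt(41)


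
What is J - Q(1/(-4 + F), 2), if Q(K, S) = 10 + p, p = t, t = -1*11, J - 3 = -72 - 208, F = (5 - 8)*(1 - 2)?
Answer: -276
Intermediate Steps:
F = 3 (F = -3*(-1) = 3)
J = -277 (J = 3 + (-72 - 208) = 3 - 280 = -277)
t = -11
p = -11
Q(K, S) = -1 (Q(K, S) = 10 - 11 = -1)
J - Q(1/(-4 + F), 2) = -277 - 1*(-1) = -277 + 1 = -276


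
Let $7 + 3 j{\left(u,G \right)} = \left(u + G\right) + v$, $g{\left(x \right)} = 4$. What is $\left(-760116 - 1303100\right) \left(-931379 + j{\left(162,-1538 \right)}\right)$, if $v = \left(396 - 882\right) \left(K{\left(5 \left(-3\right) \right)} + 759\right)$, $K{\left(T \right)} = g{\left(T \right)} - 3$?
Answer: $2176610351360$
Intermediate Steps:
$K{\left(T \right)} = 1$ ($K{\left(T \right)} = 4 - 3 = 1$)
$v = -369360$ ($v = \left(396 - 882\right) \left(1 + 759\right) = \left(-486\right) 760 = -369360$)
$j{\left(u,G \right)} = - \frac{369367}{3} + \frac{G}{3} + \frac{u}{3}$ ($j{\left(u,G \right)} = - \frac{7}{3} + \frac{\left(u + G\right) - 369360}{3} = - \frac{7}{3} + \frac{\left(G + u\right) - 369360}{3} = - \frac{7}{3} + \frac{-369360 + G + u}{3} = - \frac{7}{3} + \left(-123120 + \frac{G}{3} + \frac{u}{3}\right) = - \frac{369367}{3} + \frac{G}{3} + \frac{u}{3}$)
$\left(-760116 - 1303100\right) \left(-931379 + j{\left(162,-1538 \right)}\right) = \left(-760116 - 1303100\right) \left(-931379 + \left(- \frac{369367}{3} + \frac{1}{3} \left(-1538\right) + \frac{1}{3} \cdot 162\right)\right) = - 2063216 \left(-931379 - 123581\right) = \left(-2063216\right) \left(-1054960\right) = 2176610351360$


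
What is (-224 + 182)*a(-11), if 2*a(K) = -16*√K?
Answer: 336*I*√11 ≈ 1114.4*I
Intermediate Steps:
a(K) = -8*√K (a(K) = (-16*√K)/2 = -8*√K)
(-224 + 182)*a(-11) = (-224 + 182)*(-8*I*√11) = -(-336)*I*√11 = 336*I*√11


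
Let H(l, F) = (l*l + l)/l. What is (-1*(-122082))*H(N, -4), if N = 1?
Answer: 244164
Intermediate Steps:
H(l, F) = (l + l²)/l (H(l, F) = (l² + l)/l = (l + l²)/l)
(-1*(-122082))*H(N, -4) = (-1*(-122082))*(1 + 1) = 122082*2 = 244164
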